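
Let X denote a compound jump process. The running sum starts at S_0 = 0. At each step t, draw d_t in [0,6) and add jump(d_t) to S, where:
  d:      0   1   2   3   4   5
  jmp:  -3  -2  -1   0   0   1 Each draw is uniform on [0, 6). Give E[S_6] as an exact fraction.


-5

Outcome values over d=0..5: [-3, -2, -1, 0, 0, 1]
Σy = -5, Σy² = 15, M = 6
μ = -5/6 = -5/6,  σ² = 15/6 − (-5/6)² = 65/36
E[S_6] = 0 + 6·(-5/6) = -5


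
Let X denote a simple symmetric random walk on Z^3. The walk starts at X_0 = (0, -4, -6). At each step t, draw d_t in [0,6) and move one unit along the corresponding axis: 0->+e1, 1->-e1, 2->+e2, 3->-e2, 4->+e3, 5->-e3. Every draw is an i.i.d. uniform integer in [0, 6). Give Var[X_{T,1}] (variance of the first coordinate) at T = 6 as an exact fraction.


Outcome values over d=0..5: [1, -1, 0, 0, 0, 0]
Σy = 0, Σy² = 2, M = 6
μ = 0/6 = 0,  σ² = 2/6 − (0)² = 1/3
Independent increments: Var[X_6] = 6·σ² = 6·(1/3) = 2

2


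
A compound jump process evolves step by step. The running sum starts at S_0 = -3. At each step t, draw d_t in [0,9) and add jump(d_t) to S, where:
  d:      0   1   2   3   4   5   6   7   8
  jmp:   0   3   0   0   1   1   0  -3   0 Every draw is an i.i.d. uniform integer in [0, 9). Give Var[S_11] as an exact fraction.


1936/81

Outcome values over d=0..8: [0, 3, 0, 0, 1, 1, 0, -3, 0]
Σy = 2, Σy² = 20, M = 9
μ = 2/9 = 2/9,  σ² = 20/9 − (2/9)² = 176/81
Independent increments: Var[S_11] = 11·σ² = 11·(176/81) = 1936/81


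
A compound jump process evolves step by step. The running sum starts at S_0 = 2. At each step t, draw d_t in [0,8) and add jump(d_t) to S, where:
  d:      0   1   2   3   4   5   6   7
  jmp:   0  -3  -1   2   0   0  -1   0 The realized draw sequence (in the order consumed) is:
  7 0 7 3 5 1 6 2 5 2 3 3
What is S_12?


2

t=0: S=2, d=7, jump=0, S_1=2
t=1: S=2, d=0, jump=0, S_2=2
t=2: S=2, d=7, jump=0, S_3=2
t=3: S=2, d=3, jump=2, S_4=4
t=4: S=4, d=5, jump=0, S_5=4
t=5: S=4, d=1, jump=-3, S_6=1
t=6: S=1, d=6, jump=-1, S_7=0
t=7: S=0, d=2, jump=-1, S_8=-1
t=8: S=-1, d=5, jump=0, S_9=-1
t=9: S=-1, d=2, jump=-1, S_10=-2
t=10: S=-2, d=3, jump=2, S_11=0
t=11: S=0, d=3, jump=2, S_12=2


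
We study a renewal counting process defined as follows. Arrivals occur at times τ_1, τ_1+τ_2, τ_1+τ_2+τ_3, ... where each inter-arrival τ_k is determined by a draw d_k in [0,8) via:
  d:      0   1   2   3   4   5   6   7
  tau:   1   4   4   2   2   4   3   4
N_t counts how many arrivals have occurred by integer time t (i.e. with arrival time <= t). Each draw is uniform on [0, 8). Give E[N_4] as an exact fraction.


Inter-arrival values over d=0..7: [1, 4, 4, 2, 2, 4, 3, 4]
Each d has probability 1/8, so the pmf of τ is: f(1) = 1/8, f(2) = 1/4, f(3) = 1/8, f(4) = 1/2
Renewal equation for m(n) = E[N_n]: condition on τ_1 = k (if k <= n, one arrival plus a fresh copy on the remaining n−k steps): m(n) = F(n) + Σ_{k<=n} f(k)·m(n−k), where F(n) = P(τ <= n) and m(0) = 0
m(1) = F(1) = 1/8
m(2) = F(2) + f(1)·m(1) = 3/8 + 1/8·1/8 = 25/64
m(3) = F(3) + f(1)·m(2) + f(2)·m(1) = 1/2 + 1/8·25/64 + 1/4·1/8 = 297/512
m(4) = F(4) + f(1)·m(3) + f(2)·m(2) + f(3)·m(1) = 1 + 1/8·297/512 + 1/4·25/64 + 1/8·1/8 = 4857/4096
E[N_4] = m(4) = 4857/4096

4857/4096


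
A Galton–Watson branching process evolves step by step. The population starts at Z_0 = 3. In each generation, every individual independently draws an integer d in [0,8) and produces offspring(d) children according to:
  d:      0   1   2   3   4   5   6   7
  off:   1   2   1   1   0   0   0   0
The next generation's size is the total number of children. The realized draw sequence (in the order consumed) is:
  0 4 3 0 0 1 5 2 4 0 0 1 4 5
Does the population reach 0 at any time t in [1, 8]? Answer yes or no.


gen 0: Z_0=3, draws=[0, 4, 3], offspring=[1, 0, 1], Z_1=2
gen 1: Z_1=2, draws=[0, 0], offspring=[1, 1], Z_2=2
gen 2: Z_2=2, draws=[1, 5], offspring=[2, 0], Z_3=2
gen 3: Z_3=2, draws=[2, 4], offspring=[1, 0], Z_4=1
gen 4: Z_4=1, draws=[0], offspring=[1], Z_5=1
gen 5: Z_5=1, draws=[0], offspring=[1], Z_6=1
gen 6: Z_6=1, draws=[1], offspring=[2], Z_7=2
gen 7: Z_7=2, draws=[4, 5], offspring=[0, 0], Z_8=0

yes


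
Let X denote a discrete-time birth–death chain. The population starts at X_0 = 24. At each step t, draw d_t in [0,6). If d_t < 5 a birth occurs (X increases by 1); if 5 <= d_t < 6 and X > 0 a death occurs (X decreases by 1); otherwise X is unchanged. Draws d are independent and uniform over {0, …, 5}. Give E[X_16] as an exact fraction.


104/3

X can drop by at most 1 per step and X_0 = 24 > T = 16, so X_t >= 24 − t >= 8 > 0 for every t <= 16: the floor at 0 (the 'and X > 0' condition) never binds. Hence X_16 = X_0 + Σ_{t<16} Y_t with i.i.d. increments Y_t = y(d_t) ∈ {+1, −1, 0}.
Outcome values over d=0..5: [1, 1, 1, 1, 1, -1]
Σy = 4, Σy² = 6, M = 6
μ = 4/6 = 2/3,  σ² = 6/6 − (2/3)² = 5/9
E[X_16] = 24 + 16·(2/3) = 104/3


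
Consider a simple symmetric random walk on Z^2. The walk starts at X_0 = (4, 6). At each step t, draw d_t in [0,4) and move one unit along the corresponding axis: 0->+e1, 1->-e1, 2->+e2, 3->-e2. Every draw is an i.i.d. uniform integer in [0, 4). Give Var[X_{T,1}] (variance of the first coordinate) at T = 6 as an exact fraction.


3

Outcome values over d=0..3: [1, -1, 0, 0]
Σy = 0, Σy² = 2, M = 4
μ = 0/4 = 0,  σ² = 2/4 − (0)² = 1/2
Independent increments: Var[X_6] = 6·σ² = 6·(1/2) = 3


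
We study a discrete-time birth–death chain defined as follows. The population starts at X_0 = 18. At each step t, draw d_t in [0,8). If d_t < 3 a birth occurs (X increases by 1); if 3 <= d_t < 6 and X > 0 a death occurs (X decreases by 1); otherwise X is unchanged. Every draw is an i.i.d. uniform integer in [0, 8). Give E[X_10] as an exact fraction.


18

X can drop by at most 1 per step and X_0 = 18 > T = 10, so X_t >= 18 − t >= 8 > 0 for every t <= 10: the floor at 0 (the 'and X > 0' condition) never binds. Hence X_10 = X_0 + Σ_{t<10} Y_t with i.i.d. increments Y_t = y(d_t) ∈ {+1, −1, 0}.
Outcome values over d=0..7: [1, 1, 1, -1, -1, -1, 0, 0]
Σy = 0, Σy² = 6, M = 8
μ = 0/8 = 0,  σ² = 6/8 − (0)² = 3/4
E[X_10] = 18 + 10·(0) = 18


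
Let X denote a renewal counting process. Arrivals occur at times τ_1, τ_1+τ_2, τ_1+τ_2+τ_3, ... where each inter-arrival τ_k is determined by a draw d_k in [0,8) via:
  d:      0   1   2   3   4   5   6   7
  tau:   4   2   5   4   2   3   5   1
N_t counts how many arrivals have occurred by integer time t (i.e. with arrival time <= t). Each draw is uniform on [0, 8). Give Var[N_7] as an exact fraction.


2489749210351/4398046511104

Inter-arrival values over d=0..7: [4, 2, 5, 4, 2, 3, 5, 1]
Each d has probability 1/8, so the pmf of τ is: f(1) = 1/8, f(2) = 1/4, f(3) = 1/8, f(4) = 1/4, f(5) = 1/4
Let p_n(j) = P(N_n = j), with p_0 = [1]. Condition on τ_1: p_n(0) = P(τ > n), and for j >= 1, p_n(j) = Σ_{k<=n} f(k)·p_{n−k}(j−1)
p_1 = [7/8, 1/8]  (j = 0..1)
p_2 = [5/8, 23/64, 1/64]  (j = 0..2)
p_3 = [1/2, 27/64, 39/512, 1/512]  (j = 0..3)
p_4 = [1/4, 37/64, 81/512, 55/4096, 1/4096]  (j = 0..4)
p_5 = [0, 45/64, 65/256, 167/4096, 71/32768, 1/32768]  (j = 0..5)
p_6 = [0, 1/2, 13/32, 347/4096, 285/32768, 87/262144, 1/262144]  (j = 0..6)
p_7 = [0, 5/16, 259/512, 643/4096, 47/2048, 435/262144, 103/2097152, 1/2097152]  (j = 0..7)
E[N_7] = Σ j·p_7(j) = 3975273/2097152;  E[N_7²] = Σ j²·p_7(j) = 8722565/2097152
Var[N_7] = 8722565/2097152 − (3975273/2097152)² = 2489749210351/4398046511104


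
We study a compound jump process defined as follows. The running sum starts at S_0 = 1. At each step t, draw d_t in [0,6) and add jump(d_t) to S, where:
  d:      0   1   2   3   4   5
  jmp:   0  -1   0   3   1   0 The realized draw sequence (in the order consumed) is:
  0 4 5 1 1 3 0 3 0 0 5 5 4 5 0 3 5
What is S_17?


t=0: S=1, d=0, jump=0, S_1=1
t=1: S=1, d=4, jump=1, S_2=2
t=2: S=2, d=5, jump=0, S_3=2
t=3: S=2, d=1, jump=-1, S_4=1
t=4: S=1, d=1, jump=-1, S_5=0
t=5: S=0, d=3, jump=3, S_6=3
t=6: S=3, d=0, jump=0, S_7=3
t=7: S=3, d=3, jump=3, S_8=6
t=8: S=6, d=0, jump=0, S_9=6
t=9: S=6, d=0, jump=0, S_10=6
t=10: S=6, d=5, jump=0, S_11=6
t=11: S=6, d=5, jump=0, S_12=6
t=12: S=6, d=4, jump=1, S_13=7
t=13: S=7, d=5, jump=0, S_14=7
t=14: S=7, d=0, jump=0, S_15=7
t=15: S=7, d=3, jump=3, S_16=10
t=16: S=10, d=5, jump=0, S_17=10

10


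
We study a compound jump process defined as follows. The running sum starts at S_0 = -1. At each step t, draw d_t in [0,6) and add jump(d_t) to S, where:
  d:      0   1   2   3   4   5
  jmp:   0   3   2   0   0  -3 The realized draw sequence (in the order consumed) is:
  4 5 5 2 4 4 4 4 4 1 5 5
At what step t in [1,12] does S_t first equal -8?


12

t=0: S=-1, d=4, jump=0, S_1=-1
t=1: S=-1, d=5, jump=-3, S_2=-4
t=2: S=-4, d=5, jump=-3, S_3=-7
t=3: S=-7, d=2, jump=2, S_4=-5
t=4: S=-5, d=4, jump=0, S_5=-5
t=5: S=-5, d=4, jump=0, S_6=-5
t=6: S=-5, d=4, jump=0, S_7=-5
t=7: S=-5, d=4, jump=0, S_8=-5
t=8: S=-5, d=4, jump=0, S_9=-5
t=9: S=-5, d=1, jump=3, S_10=-2
t=10: S=-2, d=5, jump=-3, S_11=-5
t=11: S=-5, d=5, jump=-3, S_12=-8


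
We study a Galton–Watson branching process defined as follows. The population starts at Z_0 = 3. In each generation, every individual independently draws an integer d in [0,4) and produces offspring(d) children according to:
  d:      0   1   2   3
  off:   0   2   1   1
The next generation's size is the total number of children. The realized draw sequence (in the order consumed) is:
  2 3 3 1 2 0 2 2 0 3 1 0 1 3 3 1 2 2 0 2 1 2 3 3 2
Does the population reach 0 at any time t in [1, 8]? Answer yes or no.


gen 0: Z_0=3, draws=[2, 3, 3], offspring=[1, 1, 1], Z_1=3
gen 1: Z_1=3, draws=[1, 2, 0], offspring=[2, 1, 0], Z_2=3
gen 2: Z_2=3, draws=[2, 2, 0], offspring=[1, 1, 0], Z_3=2
gen 3: Z_3=2, draws=[3, 1], offspring=[1, 2], Z_4=3
gen 4: Z_4=3, draws=[0, 1, 3], offspring=[0, 2, 1], Z_5=3
gen 5: Z_5=3, draws=[3, 1, 2], offspring=[1, 2, 1], Z_6=4
gen 6: Z_6=4, draws=[2, 0, 2, 1], offspring=[1, 0, 1, 2], Z_7=4
gen 7: Z_7=4, draws=[2, 3, 3, 2], offspring=[1, 1, 1, 1], Z_8=4

no


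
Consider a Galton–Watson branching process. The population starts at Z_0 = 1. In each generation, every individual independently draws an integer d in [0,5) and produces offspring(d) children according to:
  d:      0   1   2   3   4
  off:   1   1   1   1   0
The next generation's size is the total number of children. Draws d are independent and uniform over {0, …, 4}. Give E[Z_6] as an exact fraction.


Outcome values over d=0..4: [1, 1, 1, 1, 0]
Σy = 4, Σy² = 4, M = 5
μ = 4/5 = 4/5,  σ² = 4/5 − (4/5)² = 4/25
E[Z_0] = 1
E[Z_1] = 4/5·E[Z_0] = 4/5
E[Z_2] = 4/5·E[Z_1] = 16/25
E[Z_3] = 4/5·E[Z_2] = 64/125
E[Z_4] = 4/5·E[Z_3] = 256/625
E[Z_5] = 4/5·E[Z_4] = 1024/3125
E[Z_6] = 4/5·E[Z_5] = 4096/15625

4096/15625


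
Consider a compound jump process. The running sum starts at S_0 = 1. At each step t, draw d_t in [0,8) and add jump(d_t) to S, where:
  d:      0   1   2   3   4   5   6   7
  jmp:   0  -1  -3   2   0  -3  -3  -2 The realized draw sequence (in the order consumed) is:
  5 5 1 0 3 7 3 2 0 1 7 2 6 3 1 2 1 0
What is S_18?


t=0: S=1, d=5, jump=-3, S_1=-2
t=1: S=-2, d=5, jump=-3, S_2=-5
t=2: S=-5, d=1, jump=-1, S_3=-6
t=3: S=-6, d=0, jump=0, S_4=-6
t=4: S=-6, d=3, jump=2, S_5=-4
t=5: S=-4, d=7, jump=-2, S_6=-6
t=6: S=-6, d=3, jump=2, S_7=-4
t=7: S=-4, d=2, jump=-3, S_8=-7
t=8: S=-7, d=0, jump=0, S_9=-7
t=9: S=-7, d=1, jump=-1, S_10=-8
t=10: S=-8, d=7, jump=-2, S_11=-10
t=11: S=-10, d=2, jump=-3, S_12=-13
t=12: S=-13, d=6, jump=-3, S_13=-16
t=13: S=-16, d=3, jump=2, S_14=-14
t=14: S=-14, d=1, jump=-1, S_15=-15
t=15: S=-15, d=2, jump=-3, S_16=-18
t=16: S=-18, d=1, jump=-1, S_17=-19
t=17: S=-19, d=0, jump=0, S_18=-19

-19


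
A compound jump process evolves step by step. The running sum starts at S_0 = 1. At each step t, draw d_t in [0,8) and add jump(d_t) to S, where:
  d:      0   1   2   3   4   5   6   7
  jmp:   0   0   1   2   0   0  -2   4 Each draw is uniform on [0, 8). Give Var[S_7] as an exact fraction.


1225/64

Outcome values over d=0..7: [0, 0, 1, 2, 0, 0, -2, 4]
Σy = 5, Σy² = 25, M = 8
μ = 5/8 = 5/8,  σ² = 25/8 − (5/8)² = 175/64
Independent increments: Var[S_7] = 7·σ² = 7·(175/64) = 1225/64


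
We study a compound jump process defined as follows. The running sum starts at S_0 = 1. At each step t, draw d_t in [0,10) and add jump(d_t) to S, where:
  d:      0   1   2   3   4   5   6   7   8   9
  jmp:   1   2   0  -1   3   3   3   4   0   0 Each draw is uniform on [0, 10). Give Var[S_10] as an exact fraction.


53/2

Outcome values over d=0..9: [1, 2, 0, -1, 3, 3, 3, 4, 0, 0]
Σy = 15, Σy² = 49, M = 10
μ = 15/10 = 3/2,  σ² = 49/10 − (3/2)² = 53/20
Independent increments: Var[S_10] = 10·σ² = 10·(53/20) = 53/2


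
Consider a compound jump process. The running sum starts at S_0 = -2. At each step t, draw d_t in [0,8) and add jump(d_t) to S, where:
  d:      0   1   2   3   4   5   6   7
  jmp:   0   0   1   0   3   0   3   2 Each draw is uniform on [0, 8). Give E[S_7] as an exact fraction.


Outcome values over d=0..7: [0, 0, 1, 0, 3, 0, 3, 2]
Σy = 9, Σy² = 23, M = 8
μ = 9/8 = 9/8,  σ² = 23/8 − (9/8)² = 103/64
E[S_7] = -2 + 7·(9/8) = 47/8

47/8


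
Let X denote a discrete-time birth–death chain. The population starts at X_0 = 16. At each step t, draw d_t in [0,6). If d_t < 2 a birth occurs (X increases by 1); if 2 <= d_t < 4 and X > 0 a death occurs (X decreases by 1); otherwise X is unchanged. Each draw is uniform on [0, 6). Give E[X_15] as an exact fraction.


X can drop by at most 1 per step and X_0 = 16 > T = 15, so X_t >= 16 − t >= 1 > 0 for every t <= 15: the floor at 0 (the 'and X > 0' condition) never binds. Hence X_15 = X_0 + Σ_{t<15} Y_t with i.i.d. increments Y_t = y(d_t) ∈ {+1, −1, 0}.
Outcome values over d=0..5: [1, 1, -1, -1, 0, 0]
Σy = 0, Σy² = 4, M = 6
μ = 0/6 = 0,  σ² = 4/6 − (0)² = 2/3
E[X_15] = 16 + 15·(0) = 16

16


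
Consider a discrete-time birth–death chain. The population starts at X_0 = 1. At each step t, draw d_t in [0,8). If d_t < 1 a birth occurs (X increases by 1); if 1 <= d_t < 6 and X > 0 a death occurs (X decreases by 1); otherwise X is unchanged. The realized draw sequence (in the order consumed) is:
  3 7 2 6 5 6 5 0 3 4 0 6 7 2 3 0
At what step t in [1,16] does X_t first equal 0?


1

t=0: X=1, d=3 → death, X_1=0
t=1: X=0, d=7 → hold, X_2=0
t=2: X=0, d=2 → hold, X_3=0
t=3: X=0, d=6 → hold, X_4=0
t=4: X=0, d=5 → hold, X_5=0
t=5: X=0, d=6 → hold, X_6=0
t=6: X=0, d=5 → hold, X_7=0
t=7: X=0, d=0 → birth, X_8=1
t=8: X=1, d=3 → death, X_9=0
t=9: X=0, d=4 → hold, X_10=0
t=10: X=0, d=0 → birth, X_11=1
t=11: X=1, d=6 → hold, X_12=1
t=12: X=1, d=7 → hold, X_13=1
t=13: X=1, d=2 → death, X_14=0
t=14: X=0, d=3 → hold, X_15=0
t=15: X=0, d=0 → birth, X_16=1


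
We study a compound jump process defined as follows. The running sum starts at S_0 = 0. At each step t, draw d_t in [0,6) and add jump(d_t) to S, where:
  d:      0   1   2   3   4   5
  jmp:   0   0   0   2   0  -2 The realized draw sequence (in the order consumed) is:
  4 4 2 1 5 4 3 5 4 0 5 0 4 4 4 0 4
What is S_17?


-4

t=0: S=0, d=4, jump=0, S_1=0
t=1: S=0, d=4, jump=0, S_2=0
t=2: S=0, d=2, jump=0, S_3=0
t=3: S=0, d=1, jump=0, S_4=0
t=4: S=0, d=5, jump=-2, S_5=-2
t=5: S=-2, d=4, jump=0, S_6=-2
t=6: S=-2, d=3, jump=2, S_7=0
t=7: S=0, d=5, jump=-2, S_8=-2
t=8: S=-2, d=4, jump=0, S_9=-2
t=9: S=-2, d=0, jump=0, S_10=-2
t=10: S=-2, d=5, jump=-2, S_11=-4
t=11: S=-4, d=0, jump=0, S_12=-4
t=12: S=-4, d=4, jump=0, S_13=-4
t=13: S=-4, d=4, jump=0, S_14=-4
t=14: S=-4, d=4, jump=0, S_15=-4
t=15: S=-4, d=0, jump=0, S_16=-4
t=16: S=-4, d=4, jump=0, S_17=-4


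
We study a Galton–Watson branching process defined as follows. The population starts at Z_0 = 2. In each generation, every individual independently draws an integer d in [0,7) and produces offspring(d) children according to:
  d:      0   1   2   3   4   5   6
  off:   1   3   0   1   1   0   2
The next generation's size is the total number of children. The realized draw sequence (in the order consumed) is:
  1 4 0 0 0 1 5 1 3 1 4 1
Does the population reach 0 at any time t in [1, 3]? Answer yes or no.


gen 0: Z_0=2, draws=[1, 4], offspring=[3, 1], Z_1=4
gen 1: Z_1=4, draws=[0, 0, 0, 1], offspring=[1, 1, 1, 3], Z_2=6
gen 2: Z_2=6, draws=[5, 1, 3, 1, 4, 1], offspring=[0, 3, 1, 3, 1, 3], Z_3=11

no


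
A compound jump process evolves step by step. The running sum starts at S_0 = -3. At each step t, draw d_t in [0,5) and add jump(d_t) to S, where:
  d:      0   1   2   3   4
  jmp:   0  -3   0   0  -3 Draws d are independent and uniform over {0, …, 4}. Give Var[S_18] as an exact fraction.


972/25

Outcome values over d=0..4: [0, -3, 0, 0, -3]
Σy = -6, Σy² = 18, M = 5
μ = -6/5 = -6/5,  σ² = 18/5 − (-6/5)² = 54/25
Independent increments: Var[S_18] = 18·σ² = 18·(54/25) = 972/25


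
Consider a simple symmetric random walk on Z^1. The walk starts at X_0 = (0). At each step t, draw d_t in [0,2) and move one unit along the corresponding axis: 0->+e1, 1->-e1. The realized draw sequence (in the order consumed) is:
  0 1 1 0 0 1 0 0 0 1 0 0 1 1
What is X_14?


(2)

t=0: X=(0), d=0 → +e1, X_1=(1)
t=1: X=(1), d=1 → -e1, X_2=(0)
t=2: X=(0), d=1 → -e1, X_3=(-1)
t=3: X=(-1), d=0 → +e1, X_4=(0)
t=4: X=(0), d=0 → +e1, X_5=(1)
t=5: X=(1), d=1 → -e1, X_6=(0)
t=6: X=(0), d=0 → +e1, X_7=(1)
t=7: X=(1), d=0 → +e1, X_8=(2)
t=8: X=(2), d=0 → +e1, X_9=(3)
t=9: X=(3), d=1 → -e1, X_10=(2)
t=10: X=(2), d=0 → +e1, X_11=(3)
t=11: X=(3), d=0 → +e1, X_12=(4)
t=12: X=(4), d=1 → -e1, X_13=(3)
t=13: X=(3), d=1 → -e1, X_14=(2)


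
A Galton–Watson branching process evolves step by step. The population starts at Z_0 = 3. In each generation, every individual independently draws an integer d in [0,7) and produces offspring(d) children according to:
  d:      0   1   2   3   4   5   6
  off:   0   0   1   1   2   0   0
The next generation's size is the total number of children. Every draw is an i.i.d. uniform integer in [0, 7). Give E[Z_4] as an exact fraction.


768/2401

Outcome values over d=0..6: [0, 0, 1, 1, 2, 0, 0]
Σy = 4, Σy² = 6, M = 7
μ = 4/7 = 4/7,  σ² = 6/7 − (4/7)² = 26/49
E[Z_0] = 3
E[Z_1] = 4/7·E[Z_0] = 12/7
E[Z_2] = 4/7·E[Z_1] = 48/49
E[Z_3] = 4/7·E[Z_2] = 192/343
E[Z_4] = 4/7·E[Z_3] = 768/2401


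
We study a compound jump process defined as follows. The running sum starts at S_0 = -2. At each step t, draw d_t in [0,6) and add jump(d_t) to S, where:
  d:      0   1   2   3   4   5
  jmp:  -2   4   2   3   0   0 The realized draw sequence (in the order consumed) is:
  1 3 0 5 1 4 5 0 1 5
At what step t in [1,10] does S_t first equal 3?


t=0: S=-2, d=1, jump=4, S_1=2
t=1: S=2, d=3, jump=3, S_2=5
t=2: S=5, d=0, jump=-2, S_3=3
t=3: S=3, d=5, jump=0, S_4=3
t=4: S=3, d=1, jump=4, S_5=7
t=5: S=7, d=4, jump=0, S_6=7
t=6: S=7, d=5, jump=0, S_7=7
t=7: S=7, d=0, jump=-2, S_8=5
t=8: S=5, d=1, jump=4, S_9=9
t=9: S=9, d=5, jump=0, S_10=9

3


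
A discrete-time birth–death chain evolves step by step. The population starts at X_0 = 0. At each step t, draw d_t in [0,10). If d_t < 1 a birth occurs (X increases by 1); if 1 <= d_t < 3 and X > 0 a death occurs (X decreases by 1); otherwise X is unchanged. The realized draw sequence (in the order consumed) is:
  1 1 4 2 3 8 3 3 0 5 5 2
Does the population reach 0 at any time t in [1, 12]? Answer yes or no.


t=0: X=0, d=1 → hold, X_1=0
t=1: X=0, d=1 → hold, X_2=0
t=2: X=0, d=4 → hold, X_3=0
t=3: X=0, d=2 → hold, X_4=0
t=4: X=0, d=3 → hold, X_5=0
t=5: X=0, d=8 → hold, X_6=0
t=6: X=0, d=3 → hold, X_7=0
t=7: X=0, d=3 → hold, X_8=0
t=8: X=0, d=0 → birth, X_9=1
t=9: X=1, d=5 → hold, X_10=1
t=10: X=1, d=5 → hold, X_11=1
t=11: X=1, d=2 → death, X_12=0

yes


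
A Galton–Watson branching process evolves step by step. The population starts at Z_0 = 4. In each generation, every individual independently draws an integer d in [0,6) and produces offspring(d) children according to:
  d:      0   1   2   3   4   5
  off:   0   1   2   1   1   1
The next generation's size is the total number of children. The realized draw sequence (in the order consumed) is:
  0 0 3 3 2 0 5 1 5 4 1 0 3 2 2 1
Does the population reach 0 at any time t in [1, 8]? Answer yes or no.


no

gen 0: Z_0=4, draws=[0, 0, 3, 3], offspring=[0, 0, 1, 1], Z_1=2
gen 1: Z_1=2, draws=[2, 0], offspring=[2, 0], Z_2=2
gen 2: Z_2=2, draws=[5, 1], offspring=[1, 1], Z_3=2
gen 3: Z_3=2, draws=[5, 4], offspring=[1, 1], Z_4=2
gen 4: Z_4=2, draws=[1, 0], offspring=[1, 0], Z_5=1
gen 5: Z_5=1, draws=[3], offspring=[1], Z_6=1
gen 6: Z_6=1, draws=[2], offspring=[2], Z_7=2
gen 7: Z_7=2, draws=[2, 1], offspring=[2, 1], Z_8=3


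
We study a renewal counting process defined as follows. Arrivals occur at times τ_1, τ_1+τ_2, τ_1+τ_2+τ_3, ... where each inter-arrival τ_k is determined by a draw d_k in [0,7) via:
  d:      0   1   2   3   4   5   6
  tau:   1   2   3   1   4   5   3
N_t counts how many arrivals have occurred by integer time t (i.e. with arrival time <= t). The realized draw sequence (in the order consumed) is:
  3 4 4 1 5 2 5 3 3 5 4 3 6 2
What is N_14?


4

draw d_1=3: τ_1=1, arrival time A_1=1
draw d_2=4: τ_2=4, arrival time A_2=5
draw d_3=4: τ_3=4, arrival time A_3=9
draw d_4=1: τ_4=2, arrival time A_4=11
draw d_5=5: τ_5=5, arrival time A_5=16
draw d_6=2: τ_6=3, arrival time A_6=19
draw d_7=5: τ_7=5, arrival time A_7=24
draw d_8=3: τ_8=1, arrival time A_8=25
draw d_9=3: τ_9=1, arrival time A_9=26
draw d_10=5: τ_10=5, arrival time A_10=31
draw d_11=4: τ_11=4, arrival time A_11=35
draw d_12=3: τ_12=1, arrival time A_12=36
draw d_13=6: τ_13=3, arrival time A_13=39
draw d_14=2: τ_14=3, arrival time A_14=42
N_t over t=0..14: 0:0 1:1 2:1 3:1 4:1 5:2 6:2 7:2 8:2 9:3 10:3 11:4 12:4 13:4 14:4


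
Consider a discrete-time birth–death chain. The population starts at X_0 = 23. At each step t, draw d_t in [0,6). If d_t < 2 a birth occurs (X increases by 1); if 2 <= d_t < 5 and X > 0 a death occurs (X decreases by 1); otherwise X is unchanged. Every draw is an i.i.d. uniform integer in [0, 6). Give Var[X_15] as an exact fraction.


X can drop by at most 1 per step and X_0 = 23 > T = 15, so X_t >= 23 − t >= 8 > 0 for every t <= 15: the floor at 0 (the 'and X > 0' condition) never binds. Hence X_15 = X_0 + Σ_{t<15} Y_t with i.i.d. increments Y_t = y(d_t) ∈ {+1, −1, 0}.
Outcome values over d=0..5: [1, 1, -1, -1, -1, 0]
Σy = -1, Σy² = 5, M = 6
μ = -1/6 = -1/6,  σ² = 5/6 − (-1/6)² = 29/36
Independent increments: Var[X_15] = 15·σ² = 15·(29/36) = 145/12

145/12


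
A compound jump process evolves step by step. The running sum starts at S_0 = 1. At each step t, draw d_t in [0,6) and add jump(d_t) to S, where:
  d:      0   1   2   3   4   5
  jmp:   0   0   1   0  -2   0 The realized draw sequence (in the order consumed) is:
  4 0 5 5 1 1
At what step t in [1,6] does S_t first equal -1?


t=0: S=1, d=4, jump=-2, S_1=-1
t=1: S=-1, d=0, jump=0, S_2=-1
t=2: S=-1, d=5, jump=0, S_3=-1
t=3: S=-1, d=5, jump=0, S_4=-1
t=4: S=-1, d=1, jump=0, S_5=-1
t=5: S=-1, d=1, jump=0, S_6=-1

1


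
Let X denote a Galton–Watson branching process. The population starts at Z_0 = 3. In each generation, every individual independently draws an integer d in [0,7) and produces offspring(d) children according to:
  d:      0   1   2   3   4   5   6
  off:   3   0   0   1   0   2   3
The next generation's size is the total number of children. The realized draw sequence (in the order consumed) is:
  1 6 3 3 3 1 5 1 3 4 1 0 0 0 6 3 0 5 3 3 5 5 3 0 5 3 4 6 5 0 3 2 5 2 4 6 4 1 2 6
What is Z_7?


20

gen 0: Z_0=3, draws=[1, 6, 3], offspring=[0, 3, 1], Z_1=4
gen 1: Z_1=4, draws=[3, 3, 1, 5], offspring=[1, 1, 0, 2], Z_2=4
gen 2: Z_2=4, draws=[1, 3, 4, 1], offspring=[0, 1, 0, 0], Z_3=1
gen 3: Z_3=1, draws=[0], offspring=[3], Z_4=3
gen 4: Z_4=3, draws=[0, 0, 6], offspring=[3, 3, 3], Z_5=9
gen 5: Z_5=9, draws=[3, 0, 5, 3, 3, 5, 5, 3, 0], offspring=[1, 3, 2, 1, 1, 2, 2, 1, 3], Z_6=16
gen 6: Z_6=16, draws=[5, 3, 4, 6, 5, 0, 3, 2, 5, 2, 4, 6, 4, 1, 2, 6], offspring=[2, 1, 0, 3, 2, 3, 1, 0, 2, 0, 0, 3, 0, 0, 0, 3], Z_7=20


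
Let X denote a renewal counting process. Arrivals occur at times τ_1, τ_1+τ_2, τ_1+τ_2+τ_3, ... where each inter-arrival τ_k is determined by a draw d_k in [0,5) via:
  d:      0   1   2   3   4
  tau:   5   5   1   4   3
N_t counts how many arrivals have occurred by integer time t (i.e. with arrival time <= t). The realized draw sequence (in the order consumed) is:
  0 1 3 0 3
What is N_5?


1

draw d_1=0: τ_1=5, arrival time A_1=5
draw d_2=1: τ_2=5, arrival time A_2=10
draw d_3=3: τ_3=4, arrival time A_3=14
draw d_4=0: τ_4=5, arrival time A_4=19
draw d_5=3: τ_5=4, arrival time A_5=23
N_t over t=0..5: 0:0 1:0 2:0 3:0 4:0 5:1


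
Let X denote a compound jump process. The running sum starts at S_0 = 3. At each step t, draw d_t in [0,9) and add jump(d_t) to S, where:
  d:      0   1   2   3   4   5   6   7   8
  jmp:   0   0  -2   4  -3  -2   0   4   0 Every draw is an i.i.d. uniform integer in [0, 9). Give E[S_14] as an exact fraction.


Outcome values over d=0..8: [0, 0, -2, 4, -3, -2, 0, 4, 0]
Σy = 1, Σy² = 49, M = 9
μ = 1/9 = 1/9,  σ² = 49/9 − (1/9)² = 440/81
E[S_14] = 3 + 14·(1/9) = 41/9

41/9


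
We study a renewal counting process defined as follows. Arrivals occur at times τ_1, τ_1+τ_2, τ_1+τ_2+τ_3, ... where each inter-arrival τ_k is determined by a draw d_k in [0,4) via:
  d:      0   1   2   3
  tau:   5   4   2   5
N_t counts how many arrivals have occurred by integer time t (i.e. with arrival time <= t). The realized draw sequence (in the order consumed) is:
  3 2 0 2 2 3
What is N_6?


draw d_1=3: τ_1=5, arrival time A_1=5
draw d_2=2: τ_2=2, arrival time A_2=7
draw d_3=0: τ_3=5, arrival time A_3=12
draw d_4=2: τ_4=2, arrival time A_4=14
draw d_5=2: τ_5=2, arrival time A_5=16
draw d_6=3: τ_6=5, arrival time A_6=21
N_t over t=0..6: 0:0 1:0 2:0 3:0 4:0 5:1 6:1

1


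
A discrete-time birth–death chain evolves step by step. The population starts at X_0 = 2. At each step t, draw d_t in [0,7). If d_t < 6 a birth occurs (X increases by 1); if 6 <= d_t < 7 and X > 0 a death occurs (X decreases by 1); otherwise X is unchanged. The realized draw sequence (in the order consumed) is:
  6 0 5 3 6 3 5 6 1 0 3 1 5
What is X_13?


t=0: X=2, d=6 → death, X_1=1
t=1: X=1, d=0 → birth, X_2=2
t=2: X=2, d=5 → birth, X_3=3
t=3: X=3, d=3 → birth, X_4=4
t=4: X=4, d=6 → death, X_5=3
t=5: X=3, d=3 → birth, X_6=4
t=6: X=4, d=5 → birth, X_7=5
t=7: X=5, d=6 → death, X_8=4
t=8: X=4, d=1 → birth, X_9=5
t=9: X=5, d=0 → birth, X_10=6
t=10: X=6, d=3 → birth, X_11=7
t=11: X=7, d=1 → birth, X_12=8
t=12: X=8, d=5 → birth, X_13=9

9


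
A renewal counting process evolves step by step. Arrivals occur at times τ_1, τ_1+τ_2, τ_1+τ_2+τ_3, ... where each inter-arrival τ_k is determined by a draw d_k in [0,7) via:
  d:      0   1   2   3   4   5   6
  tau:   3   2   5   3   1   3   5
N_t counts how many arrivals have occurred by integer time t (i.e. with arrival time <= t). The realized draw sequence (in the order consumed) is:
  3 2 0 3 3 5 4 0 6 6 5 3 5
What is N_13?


draw d_1=3: τ_1=3, arrival time A_1=3
draw d_2=2: τ_2=5, arrival time A_2=8
draw d_3=0: τ_3=3, arrival time A_3=11
draw d_4=3: τ_4=3, arrival time A_4=14
draw d_5=3: τ_5=3, arrival time A_5=17
draw d_6=5: τ_6=3, arrival time A_6=20
draw d_7=4: τ_7=1, arrival time A_7=21
draw d_8=0: τ_8=3, arrival time A_8=24
draw d_9=6: τ_9=5, arrival time A_9=29
draw d_10=6: τ_10=5, arrival time A_10=34
draw d_11=5: τ_11=3, arrival time A_11=37
draw d_12=3: τ_12=3, arrival time A_12=40
draw d_13=5: τ_13=3, arrival time A_13=43
N_t over t=0..13: 0:0 1:0 2:0 3:1 4:1 5:1 6:1 7:1 8:2 9:2 10:2 11:3 12:3 13:3

3


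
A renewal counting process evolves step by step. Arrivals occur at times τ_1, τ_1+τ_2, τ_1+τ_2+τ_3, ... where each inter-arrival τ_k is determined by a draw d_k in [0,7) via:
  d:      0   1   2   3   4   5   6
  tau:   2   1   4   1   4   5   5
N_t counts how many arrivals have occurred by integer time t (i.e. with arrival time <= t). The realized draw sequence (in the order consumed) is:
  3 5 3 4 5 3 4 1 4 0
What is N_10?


3

draw d_1=3: τ_1=1, arrival time A_1=1
draw d_2=5: τ_2=5, arrival time A_2=6
draw d_3=3: τ_3=1, arrival time A_3=7
draw d_4=4: τ_4=4, arrival time A_4=11
draw d_5=5: τ_5=5, arrival time A_5=16
draw d_6=3: τ_6=1, arrival time A_6=17
draw d_7=4: τ_7=4, arrival time A_7=21
draw d_8=1: τ_8=1, arrival time A_8=22
draw d_9=4: τ_9=4, arrival time A_9=26
draw d_10=0: τ_10=2, arrival time A_10=28
N_t over t=0..10: 0:0 1:1 2:1 3:1 4:1 5:1 6:2 7:3 8:3 9:3 10:3


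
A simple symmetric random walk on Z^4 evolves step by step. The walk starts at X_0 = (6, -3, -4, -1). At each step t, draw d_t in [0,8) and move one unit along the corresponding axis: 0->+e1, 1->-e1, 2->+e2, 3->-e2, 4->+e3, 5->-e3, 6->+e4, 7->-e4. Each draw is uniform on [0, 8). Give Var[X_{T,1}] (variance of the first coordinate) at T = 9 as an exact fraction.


Outcome values over d=0..7: [1, -1, 0, 0, 0, 0, 0, 0]
Σy = 0, Σy² = 2, M = 8
μ = 0/8 = 0,  σ² = 2/8 − (0)² = 1/4
Independent increments: Var[X_9] = 9·σ² = 9·(1/4) = 9/4

9/4


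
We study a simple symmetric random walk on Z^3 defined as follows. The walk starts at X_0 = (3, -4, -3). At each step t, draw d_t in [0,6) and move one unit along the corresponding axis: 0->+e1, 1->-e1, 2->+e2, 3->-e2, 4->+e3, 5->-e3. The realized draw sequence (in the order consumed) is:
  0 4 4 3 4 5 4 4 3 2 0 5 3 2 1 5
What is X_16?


t=0: X=(3, -4, -3), d=0 → +e1, X_1=(4, -4, -3)
t=1: X=(4, -4, -3), d=4 → +e3, X_2=(4, -4, -2)
t=2: X=(4, -4, -2), d=4 → +e3, X_3=(4, -4, -1)
t=3: X=(4, -4, -1), d=3 → -e2, X_4=(4, -5, -1)
t=4: X=(4, -5, -1), d=4 → +e3, X_5=(4, -5, 0)
t=5: X=(4, -5, 0), d=5 → -e3, X_6=(4, -5, -1)
t=6: X=(4, -5, -1), d=4 → +e3, X_7=(4, -5, 0)
t=7: X=(4, -5, 0), d=4 → +e3, X_8=(4, -5, 1)
t=8: X=(4, -5, 1), d=3 → -e2, X_9=(4, -6, 1)
t=9: X=(4, -6, 1), d=2 → +e2, X_10=(4, -5, 1)
t=10: X=(4, -5, 1), d=0 → +e1, X_11=(5, -5, 1)
t=11: X=(5, -5, 1), d=5 → -e3, X_12=(5, -5, 0)
t=12: X=(5, -5, 0), d=3 → -e2, X_13=(5, -6, 0)
t=13: X=(5, -6, 0), d=2 → +e2, X_14=(5, -5, 0)
t=14: X=(5, -5, 0), d=1 → -e1, X_15=(4, -5, 0)
t=15: X=(4, -5, 0), d=5 → -e3, X_16=(4, -5, -1)

(4, -5, -1)


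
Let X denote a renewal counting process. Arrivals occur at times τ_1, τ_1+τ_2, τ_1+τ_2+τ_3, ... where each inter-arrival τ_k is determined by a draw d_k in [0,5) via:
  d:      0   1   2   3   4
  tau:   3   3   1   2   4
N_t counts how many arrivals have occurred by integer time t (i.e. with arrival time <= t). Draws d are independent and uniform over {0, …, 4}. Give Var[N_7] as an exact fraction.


3226404154/6103515625

Inter-arrival values over d=0..4: [3, 3, 1, 2, 4]
Each d has probability 1/5, so the pmf of τ is: f(1) = 1/5, f(2) = 1/5, f(3) = 2/5, f(4) = 1/5
Let p_n(j) = P(N_n = j), with p_0 = [1]. Condition on τ_1: p_n(0) = P(τ > n), and for j >= 1, p_n(j) = Σ_{k<=n} f(k)·p_{n−k}(j−1)
p_1 = [4/5, 1/5]  (j = 0..1)
p_2 = [3/5, 9/25, 1/25]  (j = 0..2)
p_3 = [1/5, 17/25, 14/125, 1/125]  (j = 0..3)
p_4 = [0, 17/25, 36/125, 19/625, 1/625]  (j = 0..4)
p_5 = [0, 11/25, 57/125, 12/125, 24/3125, 1/3125]  (j = 0..5)
p_6 = [0, 1/5, 71/125, 126/625, 89/3125, 29/15625, 1/15625]  (j = 0..6)
p_7 = [0, 1/25, 67/125, 214/625, 229/3125, 123/15625, 34/78125, 1/78125]  (j = 0..7)
E[N_7] = Σ j·p_7(j) = 193311/78125;  E[N_7²] = Σ j²·p_7(j) = 519623/78125
Var[N_7] = 519623/78125 − (193311/78125)² = 3226404154/6103515625


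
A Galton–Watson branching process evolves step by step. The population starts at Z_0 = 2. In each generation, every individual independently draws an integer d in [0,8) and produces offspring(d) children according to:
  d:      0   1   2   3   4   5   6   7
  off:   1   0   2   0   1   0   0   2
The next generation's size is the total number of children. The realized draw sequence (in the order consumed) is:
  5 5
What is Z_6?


gen 0: Z_0=2, draws=[5, 5], offspring=[0, 0], Z_1=0
gen 1: Z_1=0, draws=[], offspring=[], Z_2=0
gen 2: Z_2=0, draws=[], offspring=[], Z_3=0
gen 3: Z_3=0, draws=[], offspring=[], Z_4=0
gen 4: Z_4=0, draws=[], offspring=[], Z_5=0
gen 5: Z_5=0, draws=[], offspring=[], Z_6=0

0


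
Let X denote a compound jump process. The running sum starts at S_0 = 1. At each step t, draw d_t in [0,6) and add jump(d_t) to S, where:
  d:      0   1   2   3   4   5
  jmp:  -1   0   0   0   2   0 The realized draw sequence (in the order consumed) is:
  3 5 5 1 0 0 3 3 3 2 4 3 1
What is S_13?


1

t=0: S=1, d=3, jump=0, S_1=1
t=1: S=1, d=5, jump=0, S_2=1
t=2: S=1, d=5, jump=0, S_3=1
t=3: S=1, d=1, jump=0, S_4=1
t=4: S=1, d=0, jump=-1, S_5=0
t=5: S=0, d=0, jump=-1, S_6=-1
t=6: S=-1, d=3, jump=0, S_7=-1
t=7: S=-1, d=3, jump=0, S_8=-1
t=8: S=-1, d=3, jump=0, S_9=-1
t=9: S=-1, d=2, jump=0, S_10=-1
t=10: S=-1, d=4, jump=2, S_11=1
t=11: S=1, d=3, jump=0, S_12=1
t=12: S=1, d=1, jump=0, S_13=1


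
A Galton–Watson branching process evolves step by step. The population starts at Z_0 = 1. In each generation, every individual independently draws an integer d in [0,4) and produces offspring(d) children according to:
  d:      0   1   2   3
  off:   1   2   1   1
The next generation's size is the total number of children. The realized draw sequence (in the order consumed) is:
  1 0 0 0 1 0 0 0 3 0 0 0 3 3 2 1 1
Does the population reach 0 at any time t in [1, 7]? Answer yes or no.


gen 0: Z_0=1, draws=[1], offspring=[2], Z_1=2
gen 1: Z_1=2, draws=[0, 0], offspring=[1, 1], Z_2=2
gen 2: Z_2=2, draws=[0, 1], offspring=[1, 2], Z_3=3
gen 3: Z_3=3, draws=[0, 0, 0], offspring=[1, 1, 1], Z_4=3
gen 4: Z_4=3, draws=[3, 0, 0], offspring=[1, 1, 1], Z_5=3
gen 5: Z_5=3, draws=[0, 3, 3], offspring=[1, 1, 1], Z_6=3
gen 6: Z_6=3, draws=[2, 1, 1], offspring=[1, 2, 2], Z_7=5

no


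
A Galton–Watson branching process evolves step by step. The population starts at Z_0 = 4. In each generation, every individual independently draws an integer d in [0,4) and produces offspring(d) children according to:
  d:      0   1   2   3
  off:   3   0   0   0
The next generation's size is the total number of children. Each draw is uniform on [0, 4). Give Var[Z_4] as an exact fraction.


Outcome values over d=0..3: [3, 0, 0, 0]
Σy = 3, Σy² = 9, M = 4
μ = 3/4 = 3/4,  σ² = 9/4 − (3/4)² = 27/16
V_0 = 0, E_0 = 4
V_1 = 27/16·E_0 + (3/4)²·V_0 = 27/4;  E_1 = 3
V_2 = 27/16·E_1 + (3/4)²·V_1 = 567/64;  E_2 = 9/4
V_3 = 27/16·E_2 + (3/4)²·V_2 = 8991/1024;  E_3 = 27/16
V_4 = 27/16·E_3 + (3/4)²·V_3 = 127575/16384;  E_4 = 81/64

127575/16384


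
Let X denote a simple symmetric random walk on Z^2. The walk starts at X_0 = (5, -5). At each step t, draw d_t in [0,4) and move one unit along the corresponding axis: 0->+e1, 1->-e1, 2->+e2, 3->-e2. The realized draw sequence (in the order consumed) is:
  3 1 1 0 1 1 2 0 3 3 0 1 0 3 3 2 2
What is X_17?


t=0: X=(5, -5), d=3 → -e2, X_1=(5, -6)
t=1: X=(5, -6), d=1 → -e1, X_2=(4, -6)
t=2: X=(4, -6), d=1 → -e1, X_3=(3, -6)
t=3: X=(3, -6), d=0 → +e1, X_4=(4, -6)
t=4: X=(4, -6), d=1 → -e1, X_5=(3, -6)
t=5: X=(3, -6), d=1 → -e1, X_6=(2, -6)
t=6: X=(2, -6), d=2 → +e2, X_7=(2, -5)
t=7: X=(2, -5), d=0 → +e1, X_8=(3, -5)
t=8: X=(3, -5), d=3 → -e2, X_9=(3, -6)
t=9: X=(3, -6), d=3 → -e2, X_10=(3, -7)
t=10: X=(3, -7), d=0 → +e1, X_11=(4, -7)
t=11: X=(4, -7), d=1 → -e1, X_12=(3, -7)
t=12: X=(3, -7), d=0 → +e1, X_13=(4, -7)
t=13: X=(4, -7), d=3 → -e2, X_14=(4, -8)
t=14: X=(4, -8), d=3 → -e2, X_15=(4, -9)
t=15: X=(4, -9), d=2 → +e2, X_16=(4, -8)
t=16: X=(4, -8), d=2 → +e2, X_17=(4, -7)

(4, -7)


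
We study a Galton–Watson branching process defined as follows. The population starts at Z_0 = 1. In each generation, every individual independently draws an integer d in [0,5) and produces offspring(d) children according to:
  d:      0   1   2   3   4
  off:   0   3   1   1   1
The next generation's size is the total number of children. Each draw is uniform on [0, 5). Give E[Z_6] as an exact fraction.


46656/15625

Outcome values over d=0..4: [0, 3, 1, 1, 1]
Σy = 6, Σy² = 12, M = 5
μ = 6/5 = 6/5,  σ² = 12/5 − (6/5)² = 24/25
E[Z_0] = 1
E[Z_1] = 6/5·E[Z_0] = 6/5
E[Z_2] = 6/5·E[Z_1] = 36/25
E[Z_3] = 6/5·E[Z_2] = 216/125
E[Z_4] = 6/5·E[Z_3] = 1296/625
E[Z_5] = 6/5·E[Z_4] = 7776/3125
E[Z_6] = 6/5·E[Z_5] = 46656/15625


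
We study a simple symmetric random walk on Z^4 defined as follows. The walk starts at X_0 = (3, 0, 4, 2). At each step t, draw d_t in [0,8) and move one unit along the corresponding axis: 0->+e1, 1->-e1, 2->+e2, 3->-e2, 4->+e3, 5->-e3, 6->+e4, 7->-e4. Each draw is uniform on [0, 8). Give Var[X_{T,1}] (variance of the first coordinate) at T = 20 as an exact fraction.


5

Outcome values over d=0..7: [1, -1, 0, 0, 0, 0, 0, 0]
Σy = 0, Σy² = 2, M = 8
μ = 0/8 = 0,  σ² = 2/8 − (0)² = 1/4
Independent increments: Var[X_20] = 20·σ² = 20·(1/4) = 5


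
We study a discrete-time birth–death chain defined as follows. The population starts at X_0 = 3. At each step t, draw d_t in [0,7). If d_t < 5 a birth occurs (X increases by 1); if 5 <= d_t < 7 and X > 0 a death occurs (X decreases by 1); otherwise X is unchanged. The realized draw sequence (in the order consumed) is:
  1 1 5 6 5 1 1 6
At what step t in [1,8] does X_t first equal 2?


5

t=0: X=3, d=1 → birth, X_1=4
t=1: X=4, d=1 → birth, X_2=5
t=2: X=5, d=5 → death, X_3=4
t=3: X=4, d=6 → death, X_4=3
t=4: X=3, d=5 → death, X_5=2
t=5: X=2, d=1 → birth, X_6=3
t=6: X=3, d=1 → birth, X_7=4
t=7: X=4, d=6 → death, X_8=3


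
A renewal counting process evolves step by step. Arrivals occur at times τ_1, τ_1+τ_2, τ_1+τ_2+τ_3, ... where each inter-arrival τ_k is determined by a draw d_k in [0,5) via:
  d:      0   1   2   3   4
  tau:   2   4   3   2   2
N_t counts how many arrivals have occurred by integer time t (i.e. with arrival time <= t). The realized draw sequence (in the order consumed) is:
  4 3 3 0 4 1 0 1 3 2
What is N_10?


5

draw d_1=4: τ_1=2, arrival time A_1=2
draw d_2=3: τ_2=2, arrival time A_2=4
draw d_3=3: τ_3=2, arrival time A_3=6
draw d_4=0: τ_4=2, arrival time A_4=8
draw d_5=4: τ_5=2, arrival time A_5=10
draw d_6=1: τ_6=4, arrival time A_6=14
draw d_7=0: τ_7=2, arrival time A_7=16
draw d_8=1: τ_8=4, arrival time A_8=20
draw d_9=3: τ_9=2, arrival time A_9=22
draw d_10=2: τ_10=3, arrival time A_10=25
N_t over t=0..10: 0:0 1:0 2:1 3:1 4:2 5:2 6:3 7:3 8:4 9:4 10:5


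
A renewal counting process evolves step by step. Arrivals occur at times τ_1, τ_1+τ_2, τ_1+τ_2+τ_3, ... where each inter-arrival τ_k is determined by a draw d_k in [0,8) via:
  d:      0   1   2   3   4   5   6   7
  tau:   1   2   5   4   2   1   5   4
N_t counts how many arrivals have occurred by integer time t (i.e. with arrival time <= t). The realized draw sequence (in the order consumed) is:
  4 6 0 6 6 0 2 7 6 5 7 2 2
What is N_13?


draw d_1=4: τ_1=2, arrival time A_1=2
draw d_2=6: τ_2=5, arrival time A_2=7
draw d_3=0: τ_3=1, arrival time A_3=8
draw d_4=6: τ_4=5, arrival time A_4=13
draw d_5=6: τ_5=5, arrival time A_5=18
draw d_6=0: τ_6=1, arrival time A_6=19
draw d_7=2: τ_7=5, arrival time A_7=24
draw d_8=7: τ_8=4, arrival time A_8=28
draw d_9=6: τ_9=5, arrival time A_9=33
draw d_10=5: τ_10=1, arrival time A_10=34
draw d_11=7: τ_11=4, arrival time A_11=38
draw d_12=2: τ_12=5, arrival time A_12=43
draw d_13=2: τ_13=5, arrival time A_13=48
N_t over t=0..13: 0:0 1:0 2:1 3:1 4:1 5:1 6:1 7:2 8:3 9:3 10:3 11:3 12:3 13:4

4


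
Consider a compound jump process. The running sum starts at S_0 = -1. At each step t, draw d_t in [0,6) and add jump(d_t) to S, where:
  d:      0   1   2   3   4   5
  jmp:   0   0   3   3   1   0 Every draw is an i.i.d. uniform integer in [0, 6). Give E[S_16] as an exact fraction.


53/3

Outcome values over d=0..5: [0, 0, 3, 3, 1, 0]
Σy = 7, Σy² = 19, M = 6
μ = 7/6 = 7/6,  σ² = 19/6 − (7/6)² = 65/36
E[S_16] = -1 + 16·(7/6) = 53/3
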